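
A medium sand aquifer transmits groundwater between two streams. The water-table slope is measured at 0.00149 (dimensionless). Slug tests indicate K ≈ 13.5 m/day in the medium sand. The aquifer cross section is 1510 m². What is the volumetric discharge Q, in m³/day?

30.4

Hydraulic gradient i = 0.00149.
Darcy's law: Q = K · A · i = 13.50 × 1510 × 0.001490 = 30.37 m³/day.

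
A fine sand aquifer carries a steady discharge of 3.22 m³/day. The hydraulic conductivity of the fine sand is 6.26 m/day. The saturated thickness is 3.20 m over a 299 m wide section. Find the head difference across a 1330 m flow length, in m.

0.715

Cross-sectional area A = 299 × 3.20 = 956.8 m².
From Q = K·A·i, i = Q / (K·A) = 3.22 / (6.260 × 956.8) = 0.0005376.
Head loss Δh = i · L = 0.0005376 × 1330 = 0.7150 m.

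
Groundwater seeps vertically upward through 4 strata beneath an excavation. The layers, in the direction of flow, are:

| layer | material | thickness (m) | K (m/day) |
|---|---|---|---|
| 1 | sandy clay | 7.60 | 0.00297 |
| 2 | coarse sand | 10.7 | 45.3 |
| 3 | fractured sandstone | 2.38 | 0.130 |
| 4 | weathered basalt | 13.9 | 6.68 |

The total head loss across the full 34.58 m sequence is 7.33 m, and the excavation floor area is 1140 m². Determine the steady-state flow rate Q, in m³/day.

Flow is perpendicular to layering, so the layers act in series and the equivalent K is the thickness-weighted harmonic mean.
Total thickness L = 7.60 + 10.7 + 2.38 + 13.9 = 34.58 m.
Σ(b_i/K_i) = 7.60/0.00297 + 10.7/45.3 + 2.38/0.130 + 13.9/6.68 = 2580 d.
K_eq = L / Σ(b_i/K_i) = 34.58 / 2580 = 0.01341 m/day.
Q = K_eq · A · (Δh/L) = 0.01341 × 1140 × (7.33/34.58) = 3.239 m³/day.

3.24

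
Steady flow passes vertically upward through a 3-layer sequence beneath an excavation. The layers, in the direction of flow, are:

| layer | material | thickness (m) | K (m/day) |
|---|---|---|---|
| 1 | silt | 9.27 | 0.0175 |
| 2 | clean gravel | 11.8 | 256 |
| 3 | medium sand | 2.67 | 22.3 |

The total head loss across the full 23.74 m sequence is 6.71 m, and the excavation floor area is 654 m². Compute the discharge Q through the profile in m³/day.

Flow is perpendicular to layering, so the layers act in series and the equivalent K is the thickness-weighted harmonic mean.
Total thickness L = 9.27 + 11.8 + 2.67 = 23.74 m.
Σ(b_i/K_i) = 9.27/0.0175 + 11.8/256 + 2.67/22.3 = 529.9 d.
K_eq = L / Σ(b_i/K_i) = 23.74 / 529.9 = 0.04480 m/day.
Q = K_eq · A · (Δh/L) = 0.04480 × 654 × (6.71/23.74) = 8.282 m³/day.

8.28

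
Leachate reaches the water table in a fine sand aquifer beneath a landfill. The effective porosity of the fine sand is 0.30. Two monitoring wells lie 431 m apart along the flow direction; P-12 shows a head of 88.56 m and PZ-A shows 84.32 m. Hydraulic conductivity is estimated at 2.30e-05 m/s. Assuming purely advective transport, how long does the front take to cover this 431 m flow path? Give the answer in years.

Convert K: 2.30e-05 m/s × 86400 = 1.987 m/day.
Hydraulic gradient i = (88.56 − 84.32) / 431 = 4.24 / 431 = 0.009838.
Darcy flux q = K · i = 1.987 × 0.009838 = 0.01955 m/day.
Seepage velocity v = q / n_e = 0.01955 / 0.30 = 0.06516 m/day.
Travel time t = L / v = 431 / 0.06516 = 6614 days = 18.11 years.

18.1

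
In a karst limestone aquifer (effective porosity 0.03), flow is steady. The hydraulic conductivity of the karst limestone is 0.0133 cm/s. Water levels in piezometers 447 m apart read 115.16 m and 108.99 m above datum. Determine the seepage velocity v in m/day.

5.29

Convert K: 0.0133 cm/s × 864 = 11.49 m/day.
Hydraulic gradient i = (115.16 − 108.99) / 447 = 6.17 / 447 = 0.01380.
Darcy flux q = K · i = 11.49 × 0.01380 = 0.1586 m/day.
Seepage velocity v = q / n_e = 0.1586 / 0.03 = 5.287 m/day.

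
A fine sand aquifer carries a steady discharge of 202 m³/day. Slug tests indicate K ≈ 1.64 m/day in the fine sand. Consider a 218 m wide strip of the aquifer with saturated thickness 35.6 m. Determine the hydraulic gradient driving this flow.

Cross-sectional area A = 218 × 35.6 = 7761 m².
From Q = K·A·i, i = Q / (K·A) = 202 / (1.640 × 7761) = 0.01587.

0.0159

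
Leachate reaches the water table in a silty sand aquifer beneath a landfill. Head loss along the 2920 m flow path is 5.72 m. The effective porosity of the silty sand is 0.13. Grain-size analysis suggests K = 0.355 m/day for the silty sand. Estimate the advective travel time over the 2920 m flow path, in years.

1490

Hydraulic gradient i = Δh / L = 5.72 / 2920 = 0.001959.
Darcy flux q = K · i = 0.3550 × 0.001959 = 0.0006954 m/day.
Seepage velocity v = q / n_e = 0.0006954 / 0.13 = 0.005349 m/day.
Travel time t = L / v = 2920 / 0.005349 = 5.459e+05 days = 1494 years.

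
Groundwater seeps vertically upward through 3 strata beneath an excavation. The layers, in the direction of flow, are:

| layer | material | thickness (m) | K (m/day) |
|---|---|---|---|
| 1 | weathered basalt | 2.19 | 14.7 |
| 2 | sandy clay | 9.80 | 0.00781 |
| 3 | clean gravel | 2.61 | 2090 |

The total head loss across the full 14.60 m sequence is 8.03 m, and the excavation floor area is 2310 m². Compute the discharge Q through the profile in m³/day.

Flow is perpendicular to layering, so the layers act in series and the equivalent K is the thickness-weighted harmonic mean.
Total thickness L = 2.19 + 9.80 + 2.61 = 14.60 m.
Σ(b_i/K_i) = 2.19/14.7 + 9.80/0.00781 + 2.61/2090 = 1255 d.
K_eq = L / Σ(b_i/K_i) = 14.60 / 1255 = 0.01163 m/day.
Q = K_eq · A · (Δh/L) = 0.01163 × 2310 × (8.03/14.60) = 14.78 m³/day.

14.8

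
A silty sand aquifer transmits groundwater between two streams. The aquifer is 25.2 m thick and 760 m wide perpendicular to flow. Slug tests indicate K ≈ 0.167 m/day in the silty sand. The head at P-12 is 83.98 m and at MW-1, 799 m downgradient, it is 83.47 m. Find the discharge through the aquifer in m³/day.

Cross-sectional area A = 760 × 25.2 = 19152 m².
Hydraulic gradient i = (83.98 − 83.47) / 799 = 0.51 / 799 = 0.0006383.
Darcy's law: Q = K · A · i = 0.1670 × 19152 × 0.0006383 = 2.042 m³/day.

2.04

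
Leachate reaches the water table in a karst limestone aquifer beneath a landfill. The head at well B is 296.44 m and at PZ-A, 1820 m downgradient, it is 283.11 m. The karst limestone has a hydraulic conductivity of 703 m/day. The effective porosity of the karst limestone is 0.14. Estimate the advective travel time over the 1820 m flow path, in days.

Hydraulic gradient i = (296.44 − 283.11) / 1820 = 13.33 / 1820 = 0.007324.
Darcy flux q = K · i = 703.0 × 0.007324 = 5.149 m/day.
Seepage velocity v = q / n_e = 5.149 / 0.14 = 36.78 m/day.
Travel time t = L / v = 1820 / 36.78 = 49.49 days.

49.5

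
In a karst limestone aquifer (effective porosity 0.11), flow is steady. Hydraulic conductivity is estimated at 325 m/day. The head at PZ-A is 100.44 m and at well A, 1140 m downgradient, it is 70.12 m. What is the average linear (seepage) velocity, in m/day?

78.6

Hydraulic gradient i = (100.44 − 70.12) / 1140 = 30.32 / 1140 = 0.02660.
Darcy flux q = K · i = 325.0 × 0.02660 = 8.644 m/day.
Seepage velocity v = q / n_e = 8.644 / 0.11 = 78.58 m/day.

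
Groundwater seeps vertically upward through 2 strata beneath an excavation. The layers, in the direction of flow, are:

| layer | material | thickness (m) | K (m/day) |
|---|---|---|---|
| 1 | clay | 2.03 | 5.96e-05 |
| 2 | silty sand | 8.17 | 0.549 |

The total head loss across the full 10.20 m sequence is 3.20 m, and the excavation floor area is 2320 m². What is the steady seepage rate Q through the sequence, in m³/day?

0.218

Flow is perpendicular to layering, so the layers act in series and the equivalent K is the thickness-weighted harmonic mean.
Total thickness L = 2.03 + 8.17 = 10.20 m.
Σ(b_i/K_i) = 2.03/5.96e-05 + 8.17/0.549 = 34075 d.
K_eq = L / Σ(b_i/K_i) = 10.20 / 34075 = 0.0002993 m/day.
Q = K_eq · A · (Δh/L) = 0.0002993 × 2320 × (3.20/10.20) = 0.2179 m³/day.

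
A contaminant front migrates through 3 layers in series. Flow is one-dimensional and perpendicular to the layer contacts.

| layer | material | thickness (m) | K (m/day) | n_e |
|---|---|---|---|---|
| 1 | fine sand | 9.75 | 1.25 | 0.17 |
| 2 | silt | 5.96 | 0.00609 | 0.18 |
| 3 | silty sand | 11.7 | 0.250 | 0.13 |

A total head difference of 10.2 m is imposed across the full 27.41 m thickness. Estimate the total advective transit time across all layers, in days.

With flow normal to the layers, continuity requires the same specific discharge q through every layer.
Σ(b_i/K_i) = 9.75/1.25 + 5.96/0.00609 + 11.7/0.250 = 1033 d.
q = Δh / Σ(b_i/K_i) = 10.2 / 1033 = 0.009872 m/day.
In each layer the seepage velocity is v_i = q/n_i, so the layer transit time is t_i = b_i·n_i / q:
  layer 1 (fine sand): t_1 = 9.75 × 0.17 / 0.009872 = 167.9 d
  layer 2 (silt): t_2 = 5.96 × 0.18 / 0.009872 = 108.7 d
  layer 3 (silty sand): t_3 = 11.7 × 0.13 / 0.009872 = 154.1 d
Total t = Σ t_i = 430.7 days.

431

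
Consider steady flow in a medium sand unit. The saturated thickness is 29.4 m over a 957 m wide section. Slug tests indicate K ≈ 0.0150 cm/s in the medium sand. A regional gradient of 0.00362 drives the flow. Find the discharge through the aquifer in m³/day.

1320

Convert K: 0.0150 cm/s × 864 = 12.96 m/day.
Cross-sectional area A = 957 × 29.4 = 28136 m².
Hydraulic gradient i = 0.00362.
Darcy's law: Q = K · A · i = 12.96 × 28136 × 0.003620 = 1320 m³/day.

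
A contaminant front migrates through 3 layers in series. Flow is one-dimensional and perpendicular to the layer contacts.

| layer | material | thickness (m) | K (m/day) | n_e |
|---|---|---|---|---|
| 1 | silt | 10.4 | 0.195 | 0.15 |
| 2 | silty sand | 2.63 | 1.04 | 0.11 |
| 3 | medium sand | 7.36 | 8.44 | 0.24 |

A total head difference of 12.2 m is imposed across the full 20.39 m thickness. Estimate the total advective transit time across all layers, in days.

With flow normal to the layers, continuity requires the same specific discharge q through every layer.
Σ(b_i/K_i) = 10.4/0.195 + 2.63/1.04 + 7.36/8.44 = 56.73 d.
q = Δh / Σ(b_i/K_i) = 12.2 / 56.73 = 0.2150 m/day.
In each layer the seepage velocity is v_i = q/n_i, so the layer transit time is t_i = b_i·n_i / q:
  layer 1 (silt): t_1 = 10.4 × 0.15 / 0.2150 = 7.255 d
  layer 2 (silty sand): t_2 = 2.63 × 0.11 / 0.2150 = 1.345 d
  layer 3 (medium sand): t_3 = 7.36 × 0.24 / 0.2150 = 8.214 d
Total t = Σ t_i = 16.81 days.

16.8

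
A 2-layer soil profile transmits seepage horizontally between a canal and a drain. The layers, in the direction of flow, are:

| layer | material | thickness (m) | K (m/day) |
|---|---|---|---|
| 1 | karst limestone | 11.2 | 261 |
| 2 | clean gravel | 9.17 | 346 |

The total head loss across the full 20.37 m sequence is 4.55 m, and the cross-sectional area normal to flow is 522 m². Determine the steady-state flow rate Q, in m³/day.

34200

Flow is perpendicular to layering, so the layers act in series and the equivalent K is the thickness-weighted harmonic mean.
Total thickness L = 11.2 + 9.17 = 20.37 m.
Σ(b_i/K_i) = 11.2/261 + 9.17/346 = 0.06941 d.
K_eq = L / Σ(b_i/K_i) = 20.37 / 0.06941 = 293.5 m/day.
Q = K_eq · A · (Δh/L) = 293.5 × 522 × (4.55/20.37) = 34216 m³/day.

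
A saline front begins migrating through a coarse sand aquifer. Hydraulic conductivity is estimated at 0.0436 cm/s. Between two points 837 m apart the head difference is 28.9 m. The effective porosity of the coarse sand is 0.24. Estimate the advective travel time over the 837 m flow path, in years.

Convert K: 0.0436 cm/s × 864 = 37.67 m/day.
Hydraulic gradient i = Δh / L = 28.9 / 837 = 0.03453.
Darcy flux q = K · i = 37.67 × 0.03453 = 1.301 m/day.
Seepage velocity v = q / n_e = 1.301 / 0.24 = 5.420 m/day.
Travel time t = L / v = 837 / 5.420 = 154.4 days = 0.4228 years.

0.423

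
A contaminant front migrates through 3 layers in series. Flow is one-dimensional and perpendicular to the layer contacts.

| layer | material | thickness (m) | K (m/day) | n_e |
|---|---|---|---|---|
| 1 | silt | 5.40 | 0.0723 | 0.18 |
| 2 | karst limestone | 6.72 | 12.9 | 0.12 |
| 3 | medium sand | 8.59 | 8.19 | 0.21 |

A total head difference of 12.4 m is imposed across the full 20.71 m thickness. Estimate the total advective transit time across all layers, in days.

With flow normal to the layers, continuity requires the same specific discharge q through every layer.
Σ(b_i/K_i) = 5.40/0.0723 + 6.72/12.9 + 8.59/8.19 = 76.26 d.
q = Δh / Σ(b_i/K_i) = 12.4 / 76.26 = 0.1626 m/day.
In each layer the seepage velocity is v_i = q/n_i, so the layer transit time is t_i = b_i·n_i / q:
  layer 1 (silt): t_1 = 5.40 × 0.18 / 0.1626 = 5.978 d
  layer 2 (karst limestone): t_2 = 6.72 × 0.12 / 0.1626 = 4.959 d
  layer 3 (medium sand): t_3 = 8.59 × 0.21 / 0.1626 = 11.09 d
Total t = Σ t_i = 22.03 days.

22.0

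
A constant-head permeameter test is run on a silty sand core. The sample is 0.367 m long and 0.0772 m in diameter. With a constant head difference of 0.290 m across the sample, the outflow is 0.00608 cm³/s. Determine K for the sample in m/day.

Cross-sectional area A = π·(d/2)² = π × (0.0772/2)² = 0.004681 m².
Convert discharge: 0.00608 cm³/s = 6.080e-09 m³/s.
Darcy's law rearranged: K = Q·L / (A·Δh) = 6.080e-09 × 0.367 / (0.004681 × 0.290) = 1.644e-06 m/s = 0.1420 m/day.

0.142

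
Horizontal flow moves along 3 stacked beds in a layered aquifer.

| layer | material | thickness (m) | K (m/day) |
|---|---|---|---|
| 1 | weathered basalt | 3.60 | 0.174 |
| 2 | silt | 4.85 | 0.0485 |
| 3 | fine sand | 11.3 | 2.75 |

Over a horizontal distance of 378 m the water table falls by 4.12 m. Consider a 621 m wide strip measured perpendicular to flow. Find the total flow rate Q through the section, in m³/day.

216

Flow is parallel to layering, so each bed carries its own Darcy discharge and the transmissivities add.
Σ(K_i·b_i) = 0.174×3.60 + 0.0485×4.85 + 2.75×11.3 = 31.94 m²/day.
Hydraulic gradient i = Δh / L = 4.12 / 378 = 0.01090.
Q = Σ(K_i·b_i) · W · i = 31.94 × 621 × 0.01090 = 216.2 m³/day.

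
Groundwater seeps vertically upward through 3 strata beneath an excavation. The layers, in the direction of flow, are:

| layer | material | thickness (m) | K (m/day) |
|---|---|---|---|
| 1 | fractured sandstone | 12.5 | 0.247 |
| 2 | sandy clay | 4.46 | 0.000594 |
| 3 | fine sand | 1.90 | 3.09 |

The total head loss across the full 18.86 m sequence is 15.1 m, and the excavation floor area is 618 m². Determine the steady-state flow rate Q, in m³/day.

Flow is perpendicular to layering, so the layers act in series and the equivalent K is the thickness-weighted harmonic mean.
Total thickness L = 12.5 + 4.46 + 1.90 = 18.86 m.
Σ(b_i/K_i) = 12.5/0.247 + 4.46/0.000594 + 1.90/3.09 = 7560 d.
K_eq = L / Σ(b_i/K_i) = 18.86 / 7560 = 0.002495 m/day.
Q = K_eq · A · (Δh/L) = 0.002495 × 618 × (15.1/18.86) = 1.234 m³/day.

1.23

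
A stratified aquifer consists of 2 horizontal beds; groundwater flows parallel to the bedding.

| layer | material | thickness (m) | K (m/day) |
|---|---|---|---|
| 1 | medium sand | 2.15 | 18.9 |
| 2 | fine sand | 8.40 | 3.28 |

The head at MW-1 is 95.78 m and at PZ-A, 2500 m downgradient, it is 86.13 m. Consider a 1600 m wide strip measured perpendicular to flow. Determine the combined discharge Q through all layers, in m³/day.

Flow is parallel to layering, so each bed carries its own Darcy discharge and the transmissivities add.
Σ(K_i·b_i) = 18.9×2.15 + 3.28×8.40 = 68.19 m²/day.
Hydraulic gradient i = (95.78 − 86.13) / 2500 = 9.65 / 2500 = 0.003860.
Q = Σ(K_i·b_i) · W · i = 68.19 × 1600 × 0.003860 = 421.1 m³/day.

421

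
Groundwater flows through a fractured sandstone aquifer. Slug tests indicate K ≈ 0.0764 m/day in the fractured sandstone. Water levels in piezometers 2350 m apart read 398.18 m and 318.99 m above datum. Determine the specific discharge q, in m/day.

Hydraulic gradient i = (398.18 − 318.99) / 2350 = 79.19 / 2350 = 0.03370.
Specific discharge q = K · i = 0.07640 × 0.03370 = 0.002575 m/day.

0.00257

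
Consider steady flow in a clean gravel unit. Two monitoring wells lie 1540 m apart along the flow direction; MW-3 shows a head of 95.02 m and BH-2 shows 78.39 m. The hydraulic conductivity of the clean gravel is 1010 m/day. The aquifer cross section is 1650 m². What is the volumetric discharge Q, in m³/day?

18000

Hydraulic gradient i = (95.02 − 78.39) / 1540 = 16.63 / 1540 = 0.01080.
Darcy's law: Q = K · A · i = 1010 × 1650 × 0.01080 = 17996 m³/day.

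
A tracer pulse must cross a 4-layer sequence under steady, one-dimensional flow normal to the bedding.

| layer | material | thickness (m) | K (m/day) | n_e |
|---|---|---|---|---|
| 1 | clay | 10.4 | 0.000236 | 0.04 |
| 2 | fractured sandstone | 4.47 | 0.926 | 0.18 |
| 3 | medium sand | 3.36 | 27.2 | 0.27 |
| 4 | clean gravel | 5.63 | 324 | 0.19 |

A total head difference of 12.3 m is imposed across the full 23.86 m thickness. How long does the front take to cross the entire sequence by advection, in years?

With flow normal to the layers, continuity requires the same specific discharge q through every layer.
Σ(b_i/K_i) = 10.4/0.000236 + 4.47/0.926 + 3.36/27.2 + 5.63/324 = 44073 d.
q = Δh / Σ(b_i/K_i) = 12.3 / 44073 = 0.0002791 m/day.
In each layer the seepage velocity is v_i = q/n_i, so the layer transit time is t_i = b_i·n_i / q:
  layer 1 (clay): t_1 = 10.4 × 0.04 / 0.0002791 = 1491 d
  layer 2 (fractured sandstone): t_2 = 4.47 × 0.18 / 0.0002791 = 2883 d
  layer 3 (medium sand): t_3 = 3.36 × 0.27 / 0.0002791 = 3251 d
  layer 4 (clean gravel): t_4 = 5.63 × 0.19 / 0.0002791 = 3833 d
Total t = Σ t_i = 11457 days = 31.37 years.

31.4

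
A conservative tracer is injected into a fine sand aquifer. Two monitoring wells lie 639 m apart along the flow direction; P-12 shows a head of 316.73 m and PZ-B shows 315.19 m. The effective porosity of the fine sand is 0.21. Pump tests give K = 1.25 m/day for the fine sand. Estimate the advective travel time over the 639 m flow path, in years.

122

Hydraulic gradient i = (316.73 − 315.19) / 639 = 1.54 / 639 = 0.002410.
Darcy flux q = K · i = 1.250 × 0.002410 = 0.003013 m/day.
Seepage velocity v = q / n_e = 0.003013 / 0.21 = 0.01435 m/day.
Travel time t = L / v = 639 / 0.01435 = 44544 days = 122.0 years.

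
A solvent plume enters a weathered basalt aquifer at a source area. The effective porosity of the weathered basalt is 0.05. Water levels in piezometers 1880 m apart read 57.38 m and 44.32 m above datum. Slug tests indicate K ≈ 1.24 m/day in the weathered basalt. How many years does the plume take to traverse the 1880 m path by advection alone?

29.9

Hydraulic gradient i = (57.38 − 44.32) / 1880 = 13.06 / 1880 = 0.006947.
Darcy flux q = K · i = 1.240 × 0.006947 = 0.008614 m/day.
Seepage velocity v = q / n_e = 0.008614 / 0.05 = 0.1723 m/day.
Travel time t = L / v = 1880 / 0.1723 = 10912 days = 29.88 years.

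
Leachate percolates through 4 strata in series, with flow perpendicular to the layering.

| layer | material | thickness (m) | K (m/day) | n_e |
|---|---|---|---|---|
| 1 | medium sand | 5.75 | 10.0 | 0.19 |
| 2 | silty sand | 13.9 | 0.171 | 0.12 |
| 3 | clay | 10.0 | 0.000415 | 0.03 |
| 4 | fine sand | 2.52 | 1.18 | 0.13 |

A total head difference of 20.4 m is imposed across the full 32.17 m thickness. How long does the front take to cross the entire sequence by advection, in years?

11.0

With flow normal to the layers, continuity requires the same specific discharge q through every layer.
Σ(b_i/K_i) = 5.75/10.0 + 13.9/0.171 + 10.0/0.000415 + 2.52/1.18 = 24180 d.
q = Δh / Σ(b_i/K_i) = 20.4 / 24180 = 0.0008437 m/day.
In each layer the seepage velocity is v_i = q/n_i, so the layer transit time is t_i = b_i·n_i / q:
  layer 1 (medium sand): t_1 = 5.75 × 0.19 / 0.0008437 = 1295 d
  layer 2 (silty sand): t_2 = 13.9 × 0.12 / 0.0008437 = 1977 d
  layer 3 (clay): t_3 = 10.0 × 0.03 / 0.0008437 = 355.6 d
  layer 4 (fine sand): t_4 = 2.52 × 0.13 / 0.0008437 = 388.3 d
Total t = Σ t_i = 4016 days = 11.00 years.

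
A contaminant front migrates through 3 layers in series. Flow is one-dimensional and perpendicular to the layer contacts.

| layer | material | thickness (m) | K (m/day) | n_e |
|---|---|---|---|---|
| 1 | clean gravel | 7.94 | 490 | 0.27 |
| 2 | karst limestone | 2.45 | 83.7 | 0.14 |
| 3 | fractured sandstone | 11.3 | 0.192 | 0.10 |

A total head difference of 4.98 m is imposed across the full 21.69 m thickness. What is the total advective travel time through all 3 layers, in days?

42.8

With flow normal to the layers, continuity requires the same specific discharge q through every layer.
Σ(b_i/K_i) = 7.94/490 + 2.45/83.7 + 11.3/0.192 = 58.90 d.
q = Δh / Σ(b_i/K_i) = 4.98 / 58.90 = 0.08455 m/day.
In each layer the seepage velocity is v_i = q/n_i, so the layer transit time is t_i = b_i·n_i / q:
  layer 1 (clean gravel): t_1 = 7.94 × 0.27 / 0.08455 = 25.36 d
  layer 2 (karst limestone): t_2 = 2.45 × 0.14 / 0.08455 = 4.057 d
  layer 3 (fractured sandstone): t_3 = 11.3 × 0.10 / 0.08455 = 13.36 d
Total t = Σ t_i = 42.78 days.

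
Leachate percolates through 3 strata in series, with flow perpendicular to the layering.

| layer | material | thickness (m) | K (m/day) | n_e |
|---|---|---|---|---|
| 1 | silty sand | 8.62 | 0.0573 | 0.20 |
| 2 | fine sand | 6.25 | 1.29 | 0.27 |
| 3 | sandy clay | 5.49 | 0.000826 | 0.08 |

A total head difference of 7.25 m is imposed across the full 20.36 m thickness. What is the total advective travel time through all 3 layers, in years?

9.89

With flow normal to the layers, continuity requires the same specific discharge q through every layer.
Σ(b_i/K_i) = 8.62/0.0573 + 6.25/1.29 + 5.49/0.000826 = 6802 d.
q = Δh / Σ(b_i/K_i) = 7.25 / 6802 = 0.001066 m/day.
In each layer the seepage velocity is v_i = q/n_i, so the layer transit time is t_i = b_i·n_i / q:
  layer 1 (silty sand): t_1 = 8.62 × 0.20 / 0.001066 = 1617 d
  layer 2 (fine sand): t_2 = 6.25 × 0.27 / 0.001066 = 1583 d
  layer 3 (sandy clay): t_3 = 5.49 × 0.08 / 0.001066 = 412.0 d
Total t = Σ t_i = 3613 days = 9.891 years.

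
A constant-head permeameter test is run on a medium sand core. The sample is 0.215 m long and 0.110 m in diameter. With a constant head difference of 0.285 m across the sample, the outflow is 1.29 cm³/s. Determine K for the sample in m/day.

8.85

Cross-sectional area A = π·(d/2)² = π × (0.110/2)² = 0.009503 m².
Convert discharge: 1.29 cm³/s = 1.290e-06 m³/s.
Darcy's law rearranged: K = Q·L / (A·Δh) = 1.290e-06 × 0.215 / (0.009503 × 0.285) = 0.0001024 m/s = 8.848 m/day.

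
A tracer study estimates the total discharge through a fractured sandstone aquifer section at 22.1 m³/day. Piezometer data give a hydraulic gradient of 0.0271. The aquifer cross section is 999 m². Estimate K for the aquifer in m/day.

Hydraulic gradient i = 0.0271.
From Q = K·A·i, K = Q / (A·i) = 22.1 / (999.0 × 0.02710) = 0.8163 m/day.

0.816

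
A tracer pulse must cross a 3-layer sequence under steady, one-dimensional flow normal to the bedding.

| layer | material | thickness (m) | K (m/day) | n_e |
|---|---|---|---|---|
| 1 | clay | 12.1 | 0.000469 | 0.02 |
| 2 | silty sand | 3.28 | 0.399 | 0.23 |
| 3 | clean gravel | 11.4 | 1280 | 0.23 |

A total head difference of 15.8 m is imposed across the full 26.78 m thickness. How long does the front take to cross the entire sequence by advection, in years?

16.2

With flow normal to the layers, continuity requires the same specific discharge q through every layer.
Σ(b_i/K_i) = 12.1/0.000469 + 3.28/0.399 + 11.4/1280 = 25808 d.
q = Δh / Σ(b_i/K_i) = 15.8 / 25808 = 0.0006122 m/day.
In each layer the seepage velocity is v_i = q/n_i, so the layer transit time is t_i = b_i·n_i / q:
  layer 1 (clay): t_1 = 12.1 × 0.02 / 0.0006122 = 395.3 d
  layer 2 (silty sand): t_2 = 3.28 × 0.23 / 0.0006122 = 1232 d
  layer 3 (clean gravel): t_3 = 11.4 × 0.23 / 0.0006122 = 4283 d
Total t = Σ t_i = 5910 days = 16.18 years.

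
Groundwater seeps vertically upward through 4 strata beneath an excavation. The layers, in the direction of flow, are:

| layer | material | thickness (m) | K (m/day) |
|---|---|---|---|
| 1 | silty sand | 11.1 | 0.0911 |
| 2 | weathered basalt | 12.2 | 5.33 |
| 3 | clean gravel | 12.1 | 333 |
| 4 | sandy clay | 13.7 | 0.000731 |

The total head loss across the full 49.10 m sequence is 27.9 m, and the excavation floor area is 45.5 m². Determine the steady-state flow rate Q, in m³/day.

0.0673

Flow is perpendicular to layering, so the layers act in series and the equivalent K is the thickness-weighted harmonic mean.
Total thickness L = 11.1 + 12.2 + 12.1 + 13.7 = 49.10 m.
Σ(b_i/K_i) = 11.1/0.0911 + 12.2/5.33 + 12.1/333 + 13.7/0.000731 = 18866 d.
K_eq = L / Σ(b_i/K_i) = 49.10 / 18866 = 0.002603 m/day.
Q = K_eq · A · (Δh/L) = 0.002603 × 45.5 × (27.9/49.10) = 0.06729 m³/day.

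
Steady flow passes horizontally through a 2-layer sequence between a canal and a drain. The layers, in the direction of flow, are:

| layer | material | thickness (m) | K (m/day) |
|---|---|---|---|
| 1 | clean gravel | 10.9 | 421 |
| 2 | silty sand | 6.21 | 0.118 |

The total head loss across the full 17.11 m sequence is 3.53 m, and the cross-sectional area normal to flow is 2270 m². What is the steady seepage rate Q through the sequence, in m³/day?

152

Flow is perpendicular to layering, so the layers act in series and the equivalent K is the thickness-weighted harmonic mean.
Total thickness L = 10.9 + 6.21 = 17.11 m.
Σ(b_i/K_i) = 10.9/421 + 6.21/0.118 = 52.65 d.
K_eq = L / Σ(b_i/K_i) = 17.11 / 52.65 = 0.3250 m/day.
Q = K_eq · A · (Δh/L) = 0.3250 × 2270 × (3.53/17.11) = 152.2 m³/day.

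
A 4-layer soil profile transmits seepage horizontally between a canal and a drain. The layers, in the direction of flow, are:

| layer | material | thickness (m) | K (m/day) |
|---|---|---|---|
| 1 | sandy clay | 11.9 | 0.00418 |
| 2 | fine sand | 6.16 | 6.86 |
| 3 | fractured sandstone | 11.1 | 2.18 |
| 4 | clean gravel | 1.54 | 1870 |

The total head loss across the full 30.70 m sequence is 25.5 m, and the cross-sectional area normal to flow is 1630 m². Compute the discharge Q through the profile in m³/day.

Flow is perpendicular to layering, so the layers act in series and the equivalent K is the thickness-weighted harmonic mean.
Total thickness L = 11.9 + 6.16 + 11.1 + 1.54 = 30.70 m.
Σ(b_i/K_i) = 11.9/0.00418 + 6.16/6.86 + 11.1/2.18 + 1.54/1870 = 2853 d.
K_eq = L / Σ(b_i/K_i) = 30.70 / 2853 = 0.01076 m/day.
Q = K_eq · A · (Δh/L) = 0.01076 × 1630 × (25.5/30.70) = 14.57 m³/day.

14.6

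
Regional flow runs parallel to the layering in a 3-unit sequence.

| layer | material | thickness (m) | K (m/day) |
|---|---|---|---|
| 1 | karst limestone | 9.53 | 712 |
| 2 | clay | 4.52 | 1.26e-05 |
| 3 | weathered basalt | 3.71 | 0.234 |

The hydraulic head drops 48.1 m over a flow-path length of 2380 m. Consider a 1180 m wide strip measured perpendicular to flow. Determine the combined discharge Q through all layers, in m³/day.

162000

Flow is parallel to layering, so each bed carries its own Darcy discharge and the transmissivities add.
Σ(K_i·b_i) = 712×9.53 + 1.26e-05×4.52 + 0.234×3.71 = 6786 m²/day.
Hydraulic gradient i = Δh / L = 48.1 / 2380 = 0.02021.
Q = Σ(K_i·b_i) · W · i = 6786 × 1180 × 0.02021 = 1.618e+05 m³/day.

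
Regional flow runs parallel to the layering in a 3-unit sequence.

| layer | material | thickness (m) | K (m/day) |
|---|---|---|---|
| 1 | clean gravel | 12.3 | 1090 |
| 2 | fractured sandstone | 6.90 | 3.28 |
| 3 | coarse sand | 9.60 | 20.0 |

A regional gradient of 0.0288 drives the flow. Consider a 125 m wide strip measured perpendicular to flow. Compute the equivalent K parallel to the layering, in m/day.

Flow is parallel to layering, so each bed carries its own Darcy discharge and the transmissivities add.
Σ(K_i·b_i) = 1090×12.3 + 3.28×6.90 + 20.0×9.60 = 13622 m²/day.
Total thickness b = 28.80 m, so K_eq = Σ(K_i·b_i)/b = 473.0 m/day.

473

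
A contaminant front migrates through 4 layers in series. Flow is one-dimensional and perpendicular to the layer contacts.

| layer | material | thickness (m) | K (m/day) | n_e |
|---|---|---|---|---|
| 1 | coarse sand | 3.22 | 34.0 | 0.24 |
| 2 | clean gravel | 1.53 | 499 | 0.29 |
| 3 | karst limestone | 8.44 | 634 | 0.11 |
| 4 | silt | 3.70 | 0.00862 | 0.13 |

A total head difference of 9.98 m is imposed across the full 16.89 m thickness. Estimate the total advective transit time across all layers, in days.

113

With flow normal to the layers, continuity requires the same specific discharge q through every layer.
Σ(b_i/K_i) = 3.22/34.0 + 1.53/499 + 8.44/634 + 3.70/0.00862 = 429.3 d.
q = Δh / Σ(b_i/K_i) = 9.98 / 429.3 = 0.02324 m/day.
In each layer the seepage velocity is v_i = q/n_i, so the layer transit time is t_i = b_i·n_i / q:
  layer 1 (coarse sand): t_1 = 3.22 × 0.24 / 0.02324 = 33.25 d
  layer 2 (clean gravel): t_2 = 1.53 × 0.29 / 0.02324 = 19.09 d
  layer 3 (karst limestone): t_3 = 8.44 × 0.11 / 0.02324 = 39.94 d
  layer 4 (silt): t_4 = 3.70 × 0.13 / 0.02324 = 20.69 d
Total t = Σ t_i = 113.0 days.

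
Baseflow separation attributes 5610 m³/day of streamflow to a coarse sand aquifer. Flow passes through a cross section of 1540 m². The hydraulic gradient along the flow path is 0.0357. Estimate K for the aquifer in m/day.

Hydraulic gradient i = 0.0357.
From Q = K·A·i, K = Q / (A·i) = 5610 / (1540 × 0.03570) = 102.0 m/day.

102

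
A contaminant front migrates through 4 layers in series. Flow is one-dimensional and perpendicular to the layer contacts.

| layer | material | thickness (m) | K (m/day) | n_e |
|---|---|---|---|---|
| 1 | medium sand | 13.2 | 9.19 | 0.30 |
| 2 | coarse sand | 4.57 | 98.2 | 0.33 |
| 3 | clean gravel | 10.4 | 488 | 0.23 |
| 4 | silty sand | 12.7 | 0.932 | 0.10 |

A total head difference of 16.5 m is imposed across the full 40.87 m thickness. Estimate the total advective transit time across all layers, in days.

With flow normal to the layers, continuity requires the same specific discharge q through every layer.
Σ(b_i/K_i) = 13.2/9.19 + 4.57/98.2 + 10.4/488 + 12.7/0.932 = 15.13 d.
q = Δh / Σ(b_i/K_i) = 16.5 / 15.13 = 1.090 m/day.
In each layer the seepage velocity is v_i = q/n_i, so the layer transit time is t_i = b_i·n_i / q:
  layer 1 (medium sand): t_1 = 13.2 × 0.30 / 1.090 = 3.631 d
  layer 2 (coarse sand): t_2 = 4.57 × 0.33 / 1.090 = 1.383 d
  layer 3 (clean gravel): t_3 = 10.4 × 0.23 / 1.090 = 2.194 d
  layer 4 (silty sand): t_4 = 12.7 × 0.10 / 1.090 = 1.165 d
Total t = Σ t_i = 8.372 days.

8.37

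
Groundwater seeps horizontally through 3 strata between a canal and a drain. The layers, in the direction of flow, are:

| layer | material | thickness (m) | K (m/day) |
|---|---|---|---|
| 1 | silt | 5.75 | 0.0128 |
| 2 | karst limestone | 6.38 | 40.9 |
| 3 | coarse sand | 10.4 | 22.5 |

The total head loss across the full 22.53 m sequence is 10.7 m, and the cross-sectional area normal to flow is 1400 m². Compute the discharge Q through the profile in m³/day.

33.3

Flow is perpendicular to layering, so the layers act in series and the equivalent K is the thickness-weighted harmonic mean.
Total thickness L = 5.75 + 6.38 + 10.4 = 22.53 m.
Σ(b_i/K_i) = 5.75/0.0128 + 6.38/40.9 + 10.4/22.5 = 449.8 d.
K_eq = L / Σ(b_i/K_i) = 22.53 / 449.8 = 0.05008 m/day.
Q = K_eq · A · (Δh/L) = 0.05008 × 1400 × (10.7/22.53) = 33.30 m³/day.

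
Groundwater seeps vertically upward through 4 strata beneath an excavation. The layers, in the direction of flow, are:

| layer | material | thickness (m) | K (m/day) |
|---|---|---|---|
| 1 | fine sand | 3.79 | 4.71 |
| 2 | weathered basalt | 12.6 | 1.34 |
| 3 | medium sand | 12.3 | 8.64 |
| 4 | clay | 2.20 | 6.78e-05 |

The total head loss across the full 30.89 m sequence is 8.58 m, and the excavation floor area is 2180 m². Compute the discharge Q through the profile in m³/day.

0.576

Flow is perpendicular to layering, so the layers act in series and the equivalent K is the thickness-weighted harmonic mean.
Total thickness L = 3.79 + 12.6 + 12.3 + 2.20 = 30.89 m.
Σ(b_i/K_i) = 3.79/4.71 + 12.6/1.34 + 12.3/8.64 + 2.20/6.78e-05 = 32460 d.
K_eq = L / Σ(b_i/K_i) = 30.89 / 32460 = 0.0009516 m/day.
Q = K_eq · A · (Δh/L) = 0.0009516 × 2180 × (8.58/30.89) = 0.5762 m³/day.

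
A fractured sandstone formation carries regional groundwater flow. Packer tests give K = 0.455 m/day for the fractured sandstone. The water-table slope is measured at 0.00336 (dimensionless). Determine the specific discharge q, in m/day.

0.00153

Hydraulic gradient i = 0.00336.
Specific discharge q = K · i = 0.4550 × 0.003360 = 0.001529 m/day.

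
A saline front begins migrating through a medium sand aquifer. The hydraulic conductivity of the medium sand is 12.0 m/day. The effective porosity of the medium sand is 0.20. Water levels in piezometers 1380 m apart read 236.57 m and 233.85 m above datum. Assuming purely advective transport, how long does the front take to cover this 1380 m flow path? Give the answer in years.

Hydraulic gradient i = (236.57 − 233.85) / 1380 = 2.72 / 1380 = 0.001971.
Darcy flux q = K · i = 12.00 × 0.001971 = 0.02365 m/day.
Seepage velocity v = q / n_e = 0.02365 / 0.20 = 0.1183 m/day.
Travel time t = L / v = 1380 / 0.1183 = 11669 days = 31.95 years.

31.9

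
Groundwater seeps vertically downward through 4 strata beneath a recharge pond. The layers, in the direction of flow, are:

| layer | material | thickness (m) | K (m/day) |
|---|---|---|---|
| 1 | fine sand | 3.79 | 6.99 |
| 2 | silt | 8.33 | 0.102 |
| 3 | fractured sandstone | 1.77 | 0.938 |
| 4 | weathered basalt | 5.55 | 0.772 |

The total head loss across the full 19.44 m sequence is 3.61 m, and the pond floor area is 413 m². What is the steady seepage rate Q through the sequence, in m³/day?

16.3

Flow is perpendicular to layering, so the layers act in series and the equivalent K is the thickness-weighted harmonic mean.
Total thickness L = 3.79 + 8.33 + 1.77 + 5.55 = 19.44 m.
Σ(b_i/K_i) = 3.79/6.99 + 8.33/0.102 + 1.77/0.938 + 5.55/0.772 = 91.28 d.
K_eq = L / Σ(b_i/K_i) = 19.44 / 91.28 = 0.2130 m/day.
Q = K_eq · A · (Δh/L) = 0.2130 × 413 × (3.61/19.44) = 16.33 m³/day.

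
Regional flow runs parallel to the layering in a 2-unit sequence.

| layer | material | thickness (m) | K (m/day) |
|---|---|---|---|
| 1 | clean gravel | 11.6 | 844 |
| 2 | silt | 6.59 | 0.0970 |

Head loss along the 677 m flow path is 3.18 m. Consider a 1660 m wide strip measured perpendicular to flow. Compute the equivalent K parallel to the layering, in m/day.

538

Flow is parallel to layering, so each bed carries its own Darcy discharge and the transmissivities add.
Σ(K_i·b_i) = 844×11.6 + 0.0970×6.59 = 9791 m²/day.
Total thickness b = 18.19 m, so K_eq = Σ(K_i·b_i)/b = 538.3 m/day.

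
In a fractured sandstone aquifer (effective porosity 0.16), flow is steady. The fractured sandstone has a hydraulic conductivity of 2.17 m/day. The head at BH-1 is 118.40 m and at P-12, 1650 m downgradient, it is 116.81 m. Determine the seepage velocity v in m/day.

0.0131

Hydraulic gradient i = (118.40 − 116.81) / 1650 = 1.59 / 1650 = 0.0009636.
Darcy flux q = K · i = 2.170 × 0.0009636 = 0.002091 m/day.
Seepage velocity v = q / n_e = 0.002091 / 0.16 = 0.01307 m/day.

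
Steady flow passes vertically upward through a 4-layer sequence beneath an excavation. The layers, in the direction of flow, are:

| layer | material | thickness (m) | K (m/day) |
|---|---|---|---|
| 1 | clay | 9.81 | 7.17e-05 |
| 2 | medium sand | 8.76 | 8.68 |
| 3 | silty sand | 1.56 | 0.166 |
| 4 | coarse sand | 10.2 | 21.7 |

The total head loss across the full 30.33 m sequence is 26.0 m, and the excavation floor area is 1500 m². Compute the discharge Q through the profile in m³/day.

0.285

Flow is perpendicular to layering, so the layers act in series and the equivalent K is the thickness-weighted harmonic mean.
Total thickness L = 9.81 + 8.76 + 1.56 + 10.2 = 30.33 m.
Σ(b_i/K_i) = 9.81/7.17e-05 + 8.76/8.68 + 1.56/0.166 + 10.2/21.7 = 1.368e+05 d.
K_eq = L / Σ(b_i/K_i) = 30.33 / 1.368e+05 = 0.0002217 m/day.
Q = K_eq · A · (Δh/L) = 0.0002217 × 1500 × (26.0/30.33) = 0.2850 m³/day.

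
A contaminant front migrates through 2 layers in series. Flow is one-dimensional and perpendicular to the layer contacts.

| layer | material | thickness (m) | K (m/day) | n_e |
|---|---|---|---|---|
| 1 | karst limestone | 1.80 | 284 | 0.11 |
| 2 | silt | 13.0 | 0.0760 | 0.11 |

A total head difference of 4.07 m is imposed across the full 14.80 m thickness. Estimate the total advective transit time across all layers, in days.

68.4

With flow normal to the layers, continuity requires the same specific discharge q through every layer.
Σ(b_i/K_i) = 1.80/284 + 13.0/0.0760 = 171.1 d.
q = Δh / Σ(b_i/K_i) = 4.07 / 171.1 = 0.02379 m/day.
In each layer the seepage velocity is v_i = q/n_i, so the layer transit time is t_i = b_i·n_i / q:
  layer 1 (karst limestone): t_1 = 1.80 × 0.11 / 0.02379 = 8.322 d
  layer 2 (silt): t_2 = 13.0 × 0.11 / 0.02379 = 60.10 d
Total t = Σ t_i = 68.42 days.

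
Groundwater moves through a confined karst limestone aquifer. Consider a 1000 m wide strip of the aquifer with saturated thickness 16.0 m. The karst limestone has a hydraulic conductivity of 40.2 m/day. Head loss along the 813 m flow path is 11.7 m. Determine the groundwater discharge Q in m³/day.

Cross-sectional area A = 1000 × 16.0 = 16000 m².
Hydraulic gradient i = Δh / L = 11.7 / 813 = 0.01439.
Darcy's law: Q = K · A · i = 40.20 × 16000 × 0.01439 = 9256 m³/day.

9260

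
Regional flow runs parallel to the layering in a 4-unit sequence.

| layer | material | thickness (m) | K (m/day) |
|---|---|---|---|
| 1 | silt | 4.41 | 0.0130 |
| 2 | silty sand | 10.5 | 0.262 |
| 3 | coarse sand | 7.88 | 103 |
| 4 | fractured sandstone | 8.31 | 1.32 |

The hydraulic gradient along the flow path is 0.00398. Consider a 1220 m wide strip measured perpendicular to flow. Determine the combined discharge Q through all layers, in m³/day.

Flow is parallel to layering, so each bed carries its own Darcy discharge and the transmissivities add.
Σ(K_i·b_i) = 0.0130×4.41 + 0.262×10.5 + 103×7.88 + 1.32×8.31 = 825.4 m²/day.
Hydraulic gradient i = 0.00398.
Q = Σ(K_i·b_i) · W · i = 825.4 × 1220 × 0.003980 = 4008 m³/day.

4010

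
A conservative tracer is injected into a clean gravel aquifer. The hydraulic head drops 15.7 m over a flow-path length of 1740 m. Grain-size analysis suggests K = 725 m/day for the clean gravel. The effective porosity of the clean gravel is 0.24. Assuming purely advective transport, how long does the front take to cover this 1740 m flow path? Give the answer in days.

63.8

Hydraulic gradient i = Δh / L = 15.7 / 1740 = 0.009023.
Darcy flux q = K · i = 725.0 × 0.009023 = 6.542 m/day.
Seepage velocity v = q / n_e = 6.542 / 0.24 = 27.26 m/day.
Travel time t = L / v = 1740 / 27.26 = 63.84 days.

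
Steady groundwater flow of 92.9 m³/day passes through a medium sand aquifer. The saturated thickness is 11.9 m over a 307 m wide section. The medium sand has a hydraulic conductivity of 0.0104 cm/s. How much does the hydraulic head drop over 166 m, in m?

Convert K: 0.0104 cm/s × 864 = 8.986 m/day.
Cross-sectional area A = 307 × 11.9 = 3653 m².
From Q = K·A·i, i = Q / (K·A) = 92.9 / (8.986 × 3653) = 0.002830.
Head loss Δh = i · L = 0.002830 × 166 = 0.4698 m.

0.470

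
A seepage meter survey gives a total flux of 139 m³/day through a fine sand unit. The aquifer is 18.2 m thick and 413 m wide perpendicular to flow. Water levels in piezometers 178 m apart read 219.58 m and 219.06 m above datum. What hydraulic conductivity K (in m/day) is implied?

6.33

Cross-sectional area A = 413 × 18.2 = 7517 m².
Hydraulic gradient i = (219.58 − 219.06) / 178 = 0.52 / 178 = 0.002921.
From Q = K·A·i, K = Q / (A·i) = 139 / (7517 × 0.002921) = 6.330 m/day.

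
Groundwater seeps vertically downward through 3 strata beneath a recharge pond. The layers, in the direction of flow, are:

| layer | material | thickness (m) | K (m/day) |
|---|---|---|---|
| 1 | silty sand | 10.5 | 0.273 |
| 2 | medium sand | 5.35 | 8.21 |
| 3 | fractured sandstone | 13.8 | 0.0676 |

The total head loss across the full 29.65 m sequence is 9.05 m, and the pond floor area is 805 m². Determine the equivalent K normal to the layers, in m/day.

Flow is perpendicular to layering, so the layers act in series and the equivalent K is the thickness-weighted harmonic mean.
Total thickness L = 10.5 + 5.35 + 13.8 = 29.65 m.
Σ(b_i/K_i) = 10.5/0.273 + 5.35/8.21 + 13.8/0.0676 = 243.3 d.
K_eq = L / Σ(b_i/K_i) = 29.65 / 243.3 = 0.1219 m/day.

0.122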